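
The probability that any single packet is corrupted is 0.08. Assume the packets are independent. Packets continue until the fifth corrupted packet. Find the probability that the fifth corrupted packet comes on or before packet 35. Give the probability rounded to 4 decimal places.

0.1443

Finishing within 35 packets ⇔ at least 5 successes in the first 35. With X ~ Binomial(35, 0.08), P(Y ≤ 35) = 1 − P(X ≤ 4).
  k=0: C(35,0)·0.08^0·0.92^35 = 0.054022
  k=1: C(35,1)·0.08^1·0.92^34 = 0.164416
  k=2: C(35,2)·0.08^2·0.92^33 = 0.243050
  k=3: C(35,3)·0.08^3·0.92^32 = 0.232482
  k=4: C(35,4)·0.08^4·0.92^31 = 0.161727
1 − 0.855698 = 0.144302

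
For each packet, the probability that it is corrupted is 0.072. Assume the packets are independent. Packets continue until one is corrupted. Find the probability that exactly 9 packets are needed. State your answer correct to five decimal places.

0.03960

Geometric (trials to first success), p = 0.072.
P(Y = 9) = (1−p)^8 · p = 0.55003 · 0.072 = 0.0396019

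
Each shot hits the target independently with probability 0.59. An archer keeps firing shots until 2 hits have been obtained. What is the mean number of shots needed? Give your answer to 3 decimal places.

3.390

Y = total shots until the second success; negative binomial with r=2, p=0.59.
E[Y] = r / p = 2 / 0.59 = 3.38983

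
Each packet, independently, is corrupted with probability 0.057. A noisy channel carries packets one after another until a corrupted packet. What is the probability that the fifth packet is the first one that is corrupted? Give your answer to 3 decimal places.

Geometric (trials to first success), p = 0.057.
P(Y = 5) = (1−p)^4 · p = 0.79076 · 0.057 = 0.04507

0.045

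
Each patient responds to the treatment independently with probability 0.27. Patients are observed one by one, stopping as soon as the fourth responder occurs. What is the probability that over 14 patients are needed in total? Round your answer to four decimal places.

0.4521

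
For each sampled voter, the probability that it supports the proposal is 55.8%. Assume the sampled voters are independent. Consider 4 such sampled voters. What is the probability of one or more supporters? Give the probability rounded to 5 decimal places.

0.96183

P(at least one) = 1 − P(none) = 1 − (1 − 0.558)^4
= 1 − 0.0381671 = 0.9618329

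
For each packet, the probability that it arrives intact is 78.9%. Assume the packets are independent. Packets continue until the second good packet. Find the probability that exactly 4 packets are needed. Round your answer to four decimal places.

0.0831

Y = trial on which the second success occurs; negative binomial, r=2, p=0.789.
P(Y=4) = C(3,1) · p^2 · (1−p)^2
= 3 · 0.62252 · 0.044521 = 0.083146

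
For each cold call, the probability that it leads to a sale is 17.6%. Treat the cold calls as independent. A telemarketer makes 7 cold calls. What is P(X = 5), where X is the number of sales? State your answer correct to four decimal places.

X ~ Binomial(n=7, p=0.176).
P(X=5) = C(7,5) · p^5 · (1−p)^2
= 21 · 0.00016887 · 0.67898 = 0.002408

0.0024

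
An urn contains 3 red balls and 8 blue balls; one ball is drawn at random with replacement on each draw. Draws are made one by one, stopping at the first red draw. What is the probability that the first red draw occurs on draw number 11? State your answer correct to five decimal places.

0.01129

Geometric (trials to first success), p = 0.272727.
P(Y = 11) = (1−p)^10 · p = 0.041397 · 0.272727 = 0.0112902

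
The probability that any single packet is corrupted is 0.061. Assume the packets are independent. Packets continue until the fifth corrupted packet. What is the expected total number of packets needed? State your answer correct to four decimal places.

Y = total packets until the fifth success; negative binomial with r=5, p=0.061.
E[Y] = r / p = 5 / 0.061 = 81.967213

81.9672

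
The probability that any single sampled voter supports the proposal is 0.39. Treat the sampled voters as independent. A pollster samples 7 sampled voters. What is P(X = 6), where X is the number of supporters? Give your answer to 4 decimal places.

0.0150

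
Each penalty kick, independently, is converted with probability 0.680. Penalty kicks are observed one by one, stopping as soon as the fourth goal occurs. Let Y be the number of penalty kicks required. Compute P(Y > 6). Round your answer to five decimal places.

0.29356

Needing more than 6 penalty kicks ⇔ fewer than 4 successes in the first 6. With X ~ Binomial(6, 0.68), P(Y > 6) = P(X ≤ 3).
  k=0: C(6,0)·0.68^0·0.32^6 = 0.0010737
  k=1: C(6,1)·0.68^1·0.32^5 = 0.0136902
  k=2: C(6,2)·0.68^2·0.32^4 = 0.0727292
  k=3: C(6,3)·0.68^3·0.32^3 = 0.2060662
P(X ≤ 3) = 0.2935593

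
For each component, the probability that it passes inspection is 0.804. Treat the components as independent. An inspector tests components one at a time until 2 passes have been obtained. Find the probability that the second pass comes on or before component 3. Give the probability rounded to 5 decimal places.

0.89981

Finishing within 3 components ⇔ at least 2 successes in the first 3. With X ~ Binomial(3, 0.804), P(Y ≤ 3) = 1 − P(X ≤ 1).
  k=0: C(3,0)·0.804^0·0.196^3 = 0.0075295
  k=1: C(3,1)·0.804^1·0.196^2 = 0.0926594
1 − 0.1001889 = 0.8998111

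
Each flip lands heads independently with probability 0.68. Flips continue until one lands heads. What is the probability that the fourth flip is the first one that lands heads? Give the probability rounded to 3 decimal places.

Geometric (trials to first success), p = 0.68.
P(Y = 4) = (1−p)^3 · p = 0.032768 · 0.68 = 0.02228

0.022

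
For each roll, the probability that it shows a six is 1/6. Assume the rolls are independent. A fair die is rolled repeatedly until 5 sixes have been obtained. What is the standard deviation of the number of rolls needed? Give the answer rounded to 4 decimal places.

Y = total rolls until the fifth success; negative binomial with r=5, p=0.166667.
SD(Y) = √[r(1−p)/p²] = √(150.000000) = 12.247449

12.2474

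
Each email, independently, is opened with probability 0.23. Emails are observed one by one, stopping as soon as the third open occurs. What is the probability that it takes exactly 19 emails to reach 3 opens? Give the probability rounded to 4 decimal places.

0.0284

Y = trial on which the third success occurs; negative binomial, r=3, p=0.23.
P(Y=19) = C(18,2) · p^3 · (1−p)^16
= 153 · 0.012167 · 0.01527 = 0.028427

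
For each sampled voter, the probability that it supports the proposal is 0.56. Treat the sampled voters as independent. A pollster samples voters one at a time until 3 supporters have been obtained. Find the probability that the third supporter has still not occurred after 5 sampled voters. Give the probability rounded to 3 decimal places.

Needing more than 5 sampled voters ⇔ fewer than 3 successes in the first 5. With X ~ Binomial(5, 0.56), P(Y > 5) = P(X ≤ 2).
  k=0: C(5,0)·0.56^0·0.44^5 = 0.01649
  k=1: C(5,1)·0.56^1·0.44^4 = 0.10495
  k=2: C(5,2)·0.56^2·0.44^3 = 0.26714
P(X ≤ 2) = 0.38858

0.389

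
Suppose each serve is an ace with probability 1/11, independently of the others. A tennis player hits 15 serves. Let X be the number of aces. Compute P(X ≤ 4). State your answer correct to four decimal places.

0.9914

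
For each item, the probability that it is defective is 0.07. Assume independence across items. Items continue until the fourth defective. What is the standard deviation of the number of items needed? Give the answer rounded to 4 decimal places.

27.5533

Y = total items until the fourth success; negative binomial with r=4, p=0.07.
SD(Y) = √[r(1−p)/p²] = √(759.183673) = 27.553288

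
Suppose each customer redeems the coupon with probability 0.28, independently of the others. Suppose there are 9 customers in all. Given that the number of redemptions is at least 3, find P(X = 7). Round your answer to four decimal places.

0.0052

X ~ Binomial(9, 0.28). Want P(X=7 | X≥3) = P(X=7) / P(X≥3).
P(X=7) = C(9,7)·0.28^7·0.72^2 = 0.002518
P(X≥3) = 1 − 0.051999 − 0.181995 − 0.283104 = 0.482902
Ratio = 0.002518 / 0.482902 = 0.005215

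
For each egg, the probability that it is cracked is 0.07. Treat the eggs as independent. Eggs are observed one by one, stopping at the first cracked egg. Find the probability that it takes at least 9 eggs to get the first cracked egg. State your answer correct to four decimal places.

Y = number of eggs to the first success; geometric, p = 0.07.
P(Y > 8) = P(first 8 all fail) = (1−p)^8 = 0.559582

0.5596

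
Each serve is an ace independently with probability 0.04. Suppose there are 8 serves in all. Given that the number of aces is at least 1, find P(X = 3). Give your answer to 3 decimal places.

X ~ Binomial(8, 0.04). Want P(X=3 | X≥1) = P(X=3) / P(X≥1).
P(X=3) = C(8,3)·0.04^3·0.96^5 = 0.00292
P(X≥1) = 1 − 0.72139 = 0.27861
Ratio = 0.00292 / 0.27861 = 0.01049

0.010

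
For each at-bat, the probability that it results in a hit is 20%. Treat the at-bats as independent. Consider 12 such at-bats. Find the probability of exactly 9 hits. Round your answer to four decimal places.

0.0001

X ~ Binomial(n=12, p=0.20).
P(X=9) = C(12,9) · p^9 · (1−p)^3
= 220 · 5.12e-07 · 0.512 = 0.000058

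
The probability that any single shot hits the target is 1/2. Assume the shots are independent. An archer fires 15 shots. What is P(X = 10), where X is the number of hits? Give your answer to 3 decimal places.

0.092

X ~ Binomial(n=15, p=0.50).
P(X=10) = C(15,10) · p^10 · (1−p)^5
= 3003 · 0.00097656 · 0.03125 = 0.09164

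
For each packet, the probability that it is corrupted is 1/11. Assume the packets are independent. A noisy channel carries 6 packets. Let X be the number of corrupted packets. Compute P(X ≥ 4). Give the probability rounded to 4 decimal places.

0.0009

X ~ Binomial(6, 0.090909); P(X ≥ 4) = Σ C(6,k) p^k (1−p)^(6−k) over k:
  k=4: C(6,4)·0.090909^4·0.909091^2 = 0.000847
  k=5: C(6,5)·0.090909^5·0.909091^1 = 0.000034
  k=6: C(6,6)·0.090909^6·0.909091^0 = 0.000001
Total = 0.000881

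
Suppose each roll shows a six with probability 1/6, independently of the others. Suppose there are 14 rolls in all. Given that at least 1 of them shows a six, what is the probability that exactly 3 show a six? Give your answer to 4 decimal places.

0.2460

X ~ Binomial(14, 0.166667). Want P(X=3 | X≥1) = P(X=3) / P(X≥1).
P(X=3) = C(14,3)·0.166667^3·0.833333^11 = 0.226806
P(X≥1) = 1 − 0.077887 = 0.922113
Ratio = 0.226806 / 0.922113 = 0.245963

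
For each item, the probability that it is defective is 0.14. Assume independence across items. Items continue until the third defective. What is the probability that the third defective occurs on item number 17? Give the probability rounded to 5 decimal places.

Y = trial on which the third success occurs; negative binomial, r=3, p=0.14.
P(Y=17) = C(16,2) · p^3 · (1−p)^14
= 120 · 0.002744 · 0.12105 = 0.0398606

0.03986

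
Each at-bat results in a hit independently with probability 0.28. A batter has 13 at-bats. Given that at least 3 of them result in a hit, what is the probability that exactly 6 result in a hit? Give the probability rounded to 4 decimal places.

X ~ Binomial(13, 0.28). Want P(X=6 | X≥3) = P(X=6) / P(X≥3).
P(X=6) = C(13,6)·0.28^6·0.72^7 = 0.082946
P(X≥3) = 1 − 0.013974 − 0.070647 − 0.164842 = 0.750537
Ratio = 0.082946 / 0.750537 = 0.110515

0.1105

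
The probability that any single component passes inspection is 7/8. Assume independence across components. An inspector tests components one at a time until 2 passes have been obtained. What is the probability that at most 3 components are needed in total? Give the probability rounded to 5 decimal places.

Finishing within 3 components ⇔ at least 2 successes in the first 3. With X ~ Binomial(3, 0.875), P(Y ≤ 3) = 1 − P(X ≤ 1).
  k=0: C(3,0)·0.875^0·0.125^3 = 0.0019531
  k=1: C(3,1)·0.875^1·0.125^2 = 0.0410156
1 − 0.0429688 = 0.9570312

0.95703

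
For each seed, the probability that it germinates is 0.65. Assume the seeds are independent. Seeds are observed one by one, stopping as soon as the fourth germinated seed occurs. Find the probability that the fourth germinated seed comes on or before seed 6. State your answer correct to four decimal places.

0.6471

Finishing within 6 seeds ⇔ at least 4 successes in the first 6. With X ~ Binomial(6, 0.65), P(Y ≤ 6) = 1 − P(X ≤ 3).
  k=0: C(6,0)·0.65^0·0.35^6 = 0.001838
  k=1: C(6,1)·0.65^1·0.35^5 = 0.020484
  k=2: C(6,2)·0.65^2·0.35^4 = 0.095102
  k=3: C(6,3)·0.65^3·0.35^3 = 0.235491
1 − 0.352915 = 0.647085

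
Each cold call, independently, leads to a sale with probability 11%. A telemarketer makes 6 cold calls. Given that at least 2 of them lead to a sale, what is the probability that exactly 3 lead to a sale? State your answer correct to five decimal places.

X ~ Binomial(6, 0.11). Want P(X=3 | X≥2) = P(X=3) / P(X≥2).
P(X=3) = C(6,3)·0.11^3·0.89^3 = 0.0187663
P(X≥2) = 1 − 0.4969813 − 0.3685479 = 0.1344708
Ratio = 0.0187663 / 0.1344708 = 0.1395565

0.13956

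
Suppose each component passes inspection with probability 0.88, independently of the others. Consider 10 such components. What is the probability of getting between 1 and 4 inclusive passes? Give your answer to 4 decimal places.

0.0004

X ~ Binomial(10, 0.88); P(1 ≤ X ≤ 4) = Σ C(10,k) p^k (1−p)^(10−k) over k:
  k=1: C(10,1)·0.88^1·0.12^9 = 0.000000
  k=2: C(10,2)·0.88^2·0.12^8 = 0.000001
  k=3: C(10,3)·0.88^3·0.12^7 = 0.000029
  k=4: C(10,4)·0.88^4·0.12^6 = 0.000376
Total = 0.000407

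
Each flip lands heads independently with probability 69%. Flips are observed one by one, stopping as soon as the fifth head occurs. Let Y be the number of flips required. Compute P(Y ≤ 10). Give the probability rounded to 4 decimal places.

Finishing within 10 flips ⇔ at least 5 successes in the first 10. With X ~ Binomial(10, 0.69), P(Y ≤ 10) = 1 − P(X ≤ 4).
  k=0: C(10,0)·0.69^0·0.31^10 = 0.000008
  k=1: C(10,1)·0.69^1·0.31^9 = 0.000182
  k=2: C(10,2)·0.69^2·0.31^8 = 0.001827
  k=3: C(10,3)·0.69^3·0.31^7 = 0.010846
  k=4: C(10,4)·0.69^4·0.31^6 = 0.042246
1 − 0.055110 = 0.944890

0.9449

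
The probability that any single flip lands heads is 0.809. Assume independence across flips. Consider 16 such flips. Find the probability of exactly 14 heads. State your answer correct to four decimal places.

X ~ Binomial(n=16, p=0.809).
P(X=14) = C(16,14) · p^14 · (1−p)^2
= 120 · 0.051437 · 0.036481 = 0.225179

0.2252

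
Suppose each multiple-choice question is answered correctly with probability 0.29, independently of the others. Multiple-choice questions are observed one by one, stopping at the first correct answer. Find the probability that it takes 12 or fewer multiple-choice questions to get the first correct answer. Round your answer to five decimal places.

0.98359

Y = number of multiple-choice questions to the first success; geometric, p = 0.29.
P(Y ≤ 12) = 1 − (1−p)^12 = 1 − 0.0164097 = 0.9835903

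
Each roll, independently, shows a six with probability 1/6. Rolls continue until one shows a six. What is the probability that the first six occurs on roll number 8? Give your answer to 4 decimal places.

0.0465

Geometric (trials to first success), p = 0.166667.
P(Y = 8) = (1−p)^7 · p = 0.27908 · 0.166667 = 0.046514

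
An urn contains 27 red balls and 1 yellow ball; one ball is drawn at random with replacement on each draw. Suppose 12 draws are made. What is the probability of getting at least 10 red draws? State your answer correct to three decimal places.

0.992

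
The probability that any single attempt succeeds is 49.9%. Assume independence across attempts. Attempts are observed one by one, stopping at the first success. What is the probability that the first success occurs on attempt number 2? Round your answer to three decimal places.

Geometric (trials to first success), p = 0.499.
P(Y = 2) = (1−p)^1 · p = 0.501 · 0.499 = 0.25000

0.250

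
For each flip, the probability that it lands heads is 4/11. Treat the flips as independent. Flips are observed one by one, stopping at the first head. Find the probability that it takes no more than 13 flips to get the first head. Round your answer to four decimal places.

Y = number of flips to the first success; geometric, p = 0.363636.
P(Y ≤ 13) = 1 − (1−p)^13 = 1 − 0.002807 = 0.997193

0.9972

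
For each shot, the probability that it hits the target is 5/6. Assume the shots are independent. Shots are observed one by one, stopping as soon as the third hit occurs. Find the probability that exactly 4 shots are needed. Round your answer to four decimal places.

0.2894

Y = trial on which the third success occurs; negative binomial, r=3, p=0.833333.
P(Y=4) = C(3,2) · p^3 · (1−p)^1
= 3 · 0.5787 · 0.16667 = 0.289352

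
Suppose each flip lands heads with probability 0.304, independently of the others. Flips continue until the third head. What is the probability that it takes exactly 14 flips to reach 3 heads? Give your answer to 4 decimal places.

0.0407

Y = trial on which the third success occurs; negative binomial, r=3, p=0.304.
P(Y=14) = C(13,2) · p^3 · (1−p)^11
= 78 · 0.028094 · 0.018565 = 0.040683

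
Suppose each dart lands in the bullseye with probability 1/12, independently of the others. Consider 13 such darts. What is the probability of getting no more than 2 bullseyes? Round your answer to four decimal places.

0.9120

X ~ Binomial(13, 0.083333); P(X ≤ 2) = Σ C(13,k) p^k (1−p)^(13−k) over k:
  k=0: C(13,0)·0.083333^0·0.916667^13 = 0.322663
  k=1: C(13,1)·0.083333^1·0.916667^12 = 0.381329
  k=2: C(13,2)·0.083333^2·0.916667^11 = 0.207997
Total = 0.911989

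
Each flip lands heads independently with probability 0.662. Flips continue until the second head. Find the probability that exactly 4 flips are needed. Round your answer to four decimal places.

0.1502

Y = trial on which the second success occurs; negative binomial, r=2, p=0.662.
P(Y=4) = C(3,1) · p^2 · (1−p)^2
= 3 · 0.43824 · 0.11424 = 0.150200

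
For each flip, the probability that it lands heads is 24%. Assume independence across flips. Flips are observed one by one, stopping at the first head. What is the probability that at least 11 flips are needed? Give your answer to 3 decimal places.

0.064

Y = number of flips to the first success; geometric, p = 0.24.
P(Y > 10) = P(first 10 all fail) = (1−p)^10 = 0.06429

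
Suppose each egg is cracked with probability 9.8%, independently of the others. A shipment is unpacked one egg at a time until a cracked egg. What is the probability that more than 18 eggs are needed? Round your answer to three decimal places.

0.156

Y = number of eggs to the first success; geometric, p = 0.098.
P(Y > 18) = P(first 18 all fail) = (1−p)^18 = 0.15621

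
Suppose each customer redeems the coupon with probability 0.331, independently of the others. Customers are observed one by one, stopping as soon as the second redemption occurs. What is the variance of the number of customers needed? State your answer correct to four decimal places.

Y = total customers until the second success; negative binomial with r=2, p=0.331.
Var(Y) = r(1−p)/p² = 2·0.669 / 0.331² = 12.212375

12.2124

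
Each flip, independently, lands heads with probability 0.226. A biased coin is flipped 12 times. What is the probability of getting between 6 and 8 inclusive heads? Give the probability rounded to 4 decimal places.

X ~ Binomial(12, 0.226); P(6 ≤ X ≤ 8) = Σ C(12,k) p^k (1−p)^(12−k) over k:
  k=6: C(12,6)·0.226^6·0.774^6 = 0.026471
  k=7: C(12,7)·0.226^7·0.774^5 = 0.006625
  k=8: C(12,8)·0.226^8·0.774^4 = 0.001209
Total = 0.034305

0.0343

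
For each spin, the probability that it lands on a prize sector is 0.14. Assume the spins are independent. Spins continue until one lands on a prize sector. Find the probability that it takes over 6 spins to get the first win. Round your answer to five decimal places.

Y = number of spins to the first success; geometric, p = 0.14.
P(Y > 6) = P(first 6 all fail) = (1−p)^6 = 0.4045672

0.40457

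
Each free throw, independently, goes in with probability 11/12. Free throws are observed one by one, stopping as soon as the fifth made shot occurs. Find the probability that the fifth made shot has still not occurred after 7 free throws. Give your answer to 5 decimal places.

0.01567

Needing more than 7 free throws ⇔ fewer than 5 successes in the first 7. With X ~ Binomial(7, 0.916667), P(Y > 7) = P(X ≤ 4).
  k=0: C(7,0)·0.916667^0·0.083333^7 = 0.0000000
  k=1: C(7,1)·0.916667^1·0.083333^6 = 0.0000021
  k=2: C(7,2)·0.916667^2·0.083333^5 = 0.0000709
  k=3: C(7,3)·0.916667^3·0.083333^4 = 0.0013001
  k=4: C(7,4)·0.916667^4·0.083333^3 = 0.0143011
P(X ≤ 4) = 0.0156743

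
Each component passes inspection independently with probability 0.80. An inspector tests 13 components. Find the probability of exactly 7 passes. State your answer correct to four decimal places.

0.0230

X ~ Binomial(n=13, p=0.80).
P(X=7) = C(13,7) · p^7 · (1−p)^6
= 1716 · 0.20972 · 6.4e-05 = 0.023032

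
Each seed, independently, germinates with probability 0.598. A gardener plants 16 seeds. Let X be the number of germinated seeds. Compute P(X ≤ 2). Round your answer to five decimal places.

0.00014

X ~ Binomial(16, 0.598); P(X ≤ 2) = Σ C(16,k) p^k (1−p)^(16−k) over k:
  k=0: C(16,0)·0.598^0·0.402^16 = 0.0000005
  k=1: C(16,1)·0.598^1·0.402^15 = 0.0000111
  k=2: C(16,2)·0.598^2·0.402^14 = 0.0001235
Total = 0.0001351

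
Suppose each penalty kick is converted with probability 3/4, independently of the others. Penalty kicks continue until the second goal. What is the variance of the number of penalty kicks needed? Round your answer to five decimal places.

Y = total penalty kicks until the second success; negative binomial with r=2, p=0.75.
Var(Y) = r(1−p)/p² = 2·0.25 / 0.75² = 0.8888889

0.88889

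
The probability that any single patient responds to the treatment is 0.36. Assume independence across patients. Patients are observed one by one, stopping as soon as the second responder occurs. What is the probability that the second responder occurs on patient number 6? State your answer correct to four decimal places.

Y = trial on which the second success occurs; negative binomial, r=2, p=0.36.
P(Y=6) = C(5,1) · p^2 · (1−p)^4
= 5 · 0.1296 · 0.16777 = 0.108716

0.1087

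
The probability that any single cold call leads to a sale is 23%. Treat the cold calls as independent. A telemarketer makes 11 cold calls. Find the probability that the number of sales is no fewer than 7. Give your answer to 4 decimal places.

0.0046

X ~ Binomial(11, 0.23); P(X ≥ 7) = Σ C(11,k) p^k (1−p)^(11−k) over k:
  k=7: C(11,7)·0.23^7·0.77^4 = 0.003950
  k=8: C(11,8)·0.23^8·0.77^3 = 0.000590
  k=9: C(11,9)·0.23^9·0.77^2 = 0.000059
  k=10: C(11,10)·0.23^10·0.77^1 = 0.000004
  k=11: C(11,11)·0.23^11·0.77^0 = 0.000000
Total = 0.004602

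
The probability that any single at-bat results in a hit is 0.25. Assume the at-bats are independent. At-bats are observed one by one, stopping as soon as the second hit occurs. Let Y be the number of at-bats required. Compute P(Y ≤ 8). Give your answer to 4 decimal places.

0.6329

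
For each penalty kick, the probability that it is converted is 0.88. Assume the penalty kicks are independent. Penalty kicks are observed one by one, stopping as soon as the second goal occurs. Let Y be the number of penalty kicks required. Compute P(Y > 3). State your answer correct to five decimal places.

0.03974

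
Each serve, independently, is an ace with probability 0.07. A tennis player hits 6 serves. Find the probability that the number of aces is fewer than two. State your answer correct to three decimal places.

0.939

X ~ Binomial(6, 0.07); P(X ≤ 1) = Σ C(6,k) p^k (1−p)^(6−k) over k:
  k=0: C(6,0)·0.07^0·0.93^6 = 0.64699
  k=1: C(6,1)·0.07^1·0.93^5 = 0.29219
Total = 0.93918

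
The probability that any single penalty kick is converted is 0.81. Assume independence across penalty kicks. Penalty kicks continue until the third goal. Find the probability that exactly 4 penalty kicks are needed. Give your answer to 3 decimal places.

Y = trial on which the third success occurs; negative binomial, r=3, p=0.81.
P(Y=4) = C(3,2) · p^3 · (1−p)^1
= 3 · 0.53144 · 0.19 = 0.30292

0.303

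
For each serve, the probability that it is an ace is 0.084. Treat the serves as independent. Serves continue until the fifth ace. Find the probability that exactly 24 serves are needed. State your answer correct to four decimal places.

0.0070

Y = trial on which the fifth success occurs; negative binomial, r=5, p=0.084.
P(Y=24) = C(23,4) · p^5 · (1−p)^19
= 8855 · 4.1821e-06 · 0.18881 = 0.006992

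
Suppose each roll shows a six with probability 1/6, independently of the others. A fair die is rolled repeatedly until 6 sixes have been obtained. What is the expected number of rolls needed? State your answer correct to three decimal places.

Y = total rolls until the sixth success; negative binomial with r=6, p=0.166667.
E[Y] = r / p = 6 / 0.166667 = 36.00000

36.000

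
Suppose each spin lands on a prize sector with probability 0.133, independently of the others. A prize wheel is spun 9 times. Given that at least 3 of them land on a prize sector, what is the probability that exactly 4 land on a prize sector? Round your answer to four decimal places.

0.1813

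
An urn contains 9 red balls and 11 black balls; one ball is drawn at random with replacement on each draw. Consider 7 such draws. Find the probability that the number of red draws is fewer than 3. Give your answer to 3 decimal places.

0.316

X ~ Binomial(7, 0.45); P(X ≤ 2) = Σ C(7,k) p^k (1−p)^(7−k) over k:
  k=0: C(7,0)·0.45^0·0.55^7 = 0.01522
  k=1: C(7,1)·0.45^1·0.55^6 = 0.08719
  k=2: C(7,2)·0.45^2·0.55^5 = 0.21402
Total = 0.31644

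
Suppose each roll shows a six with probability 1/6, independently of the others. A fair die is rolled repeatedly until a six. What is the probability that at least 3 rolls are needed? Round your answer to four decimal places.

0.6944

Y = number of rolls to the first success; geometric, p = 0.166667.
P(Y > 2) = P(first 2 all fail) = (1−p)^2 = 0.694444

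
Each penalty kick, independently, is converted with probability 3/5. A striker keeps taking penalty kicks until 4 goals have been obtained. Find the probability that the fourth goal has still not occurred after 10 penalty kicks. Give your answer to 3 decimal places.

0.055

Needing more than 10 penalty kicks ⇔ fewer than 4 successes in the first 10. With X ~ Binomial(10, 0.60), P(Y > 10) = P(X ≤ 3).
  k=0: C(10,0)·0.60^0·0.40^10 = 0.00010
  k=1: C(10,1)·0.60^1·0.40^9 = 0.00157
  k=2: C(10,2)·0.60^2·0.40^8 = 0.01062
  k=3: C(10,3)·0.60^3·0.40^7 = 0.04247
P(X ≤ 3) = 0.05476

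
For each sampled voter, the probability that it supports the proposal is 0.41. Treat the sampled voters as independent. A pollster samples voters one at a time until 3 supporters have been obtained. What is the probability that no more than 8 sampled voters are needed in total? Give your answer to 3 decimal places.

0.705

Finishing within 8 sampled voters ⇔ at least 3 successes in the first 8. With X ~ Binomial(8, 0.41), P(Y ≤ 8) = 1 − P(X ≤ 2).
  k=0: C(8,0)·0.41^0·0.59^8 = 0.01468
  k=1: C(8,1)·0.41^1·0.59^7 = 0.08163
  k=2: C(8,2)·0.41^2·0.59^6 = 0.19854
1 − 0.29485 = 0.70515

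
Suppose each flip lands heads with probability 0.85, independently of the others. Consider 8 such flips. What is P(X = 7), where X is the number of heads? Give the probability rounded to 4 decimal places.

0.3847

X ~ Binomial(n=8, p=0.85).
P(X=7) = C(8,7) · p^7 · (1−p)^1
= 8 · 0.32058 · 0.15 = 0.384693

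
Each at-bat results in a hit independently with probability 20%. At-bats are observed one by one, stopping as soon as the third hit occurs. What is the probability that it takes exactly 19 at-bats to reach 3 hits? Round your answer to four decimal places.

0.0345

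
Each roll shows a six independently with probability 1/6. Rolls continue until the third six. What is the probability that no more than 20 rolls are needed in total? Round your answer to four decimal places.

Finishing within 20 rolls ⇔ at least 3 successes in the first 20. With X ~ Binomial(20, 0.166667), P(Y ≤ 20) = 1 − P(X ≤ 2).
  k=0: C(20,0)·0.166667^0·0.833333^20 = 0.026084
  k=1: C(20,1)·0.166667^1·0.833333^19 = 0.104336
  k=2: C(20,2)·0.166667^2·0.833333^18 = 0.198239
1 − 0.328659 = 0.671341

0.6713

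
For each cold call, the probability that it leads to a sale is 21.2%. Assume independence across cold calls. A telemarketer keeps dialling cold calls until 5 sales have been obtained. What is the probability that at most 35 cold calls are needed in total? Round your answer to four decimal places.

0.8912

Finishing within 35 cold calls ⇔ at least 5 successes in the first 35. With X ~ Binomial(35, 0.212), P(Y ≤ 35) = 1 − P(X ≤ 4).
  k=0: C(35,0)·0.212^0·0.788^35 = 0.000239
  k=1: C(35,1)·0.212^1·0.788^34 = 0.002251
  k=2: C(35,2)·0.212^2·0.788^33 = 0.010293
  k=3: C(35,3)·0.212^3·0.788^32 = 0.030462
  k=4: C(35,4)·0.212^4·0.788^31 = 0.065563
1 − 0.108807 = 0.891193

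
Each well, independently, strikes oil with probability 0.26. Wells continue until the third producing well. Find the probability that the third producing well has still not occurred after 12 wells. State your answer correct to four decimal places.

0.3603

Needing more than 12 wells ⇔ fewer than 3 successes in the first 12. With X ~ Binomial(12, 0.26), P(Y > 12) = P(X ≤ 2).
  k=0: C(12,0)·0.26^0·0.74^12 = 0.026964
  k=1: C(12,1)·0.26^1·0.74^11 = 0.113685
  k=2: C(12,2)·0.26^2·0.74^10 = 0.219689
P(X ≤ 2) = 0.360338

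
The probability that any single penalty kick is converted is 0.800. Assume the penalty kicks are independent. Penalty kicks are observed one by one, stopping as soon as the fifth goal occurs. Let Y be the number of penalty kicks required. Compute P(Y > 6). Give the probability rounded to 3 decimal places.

0.345

Needing more than 6 penalty kicks ⇔ fewer than 5 successes in the first 6. With X ~ Binomial(6, 0.80), P(Y > 6) = P(X ≤ 4).
  k=0: C(6,0)·0.80^0·0.20^6 = 0.00006
  k=1: C(6,1)·0.80^1·0.20^5 = 0.00154
  k=2: C(6,2)·0.80^2·0.20^4 = 0.01536
  k=3: C(6,3)·0.80^3·0.20^3 = 0.08192
  k=4: C(6,4)·0.80^4·0.20^2 = 0.24576
P(X ≤ 4) = 0.34464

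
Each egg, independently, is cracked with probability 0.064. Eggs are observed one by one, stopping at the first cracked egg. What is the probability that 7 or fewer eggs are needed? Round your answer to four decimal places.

Y = number of eggs to the first success; geometric, p = 0.064.
P(Y ≤ 7) = 1 − (1−p)^7 = 1 − 0.629406 = 0.370594

0.3706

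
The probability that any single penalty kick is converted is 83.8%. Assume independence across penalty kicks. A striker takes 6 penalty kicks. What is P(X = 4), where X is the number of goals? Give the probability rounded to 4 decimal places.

0.1941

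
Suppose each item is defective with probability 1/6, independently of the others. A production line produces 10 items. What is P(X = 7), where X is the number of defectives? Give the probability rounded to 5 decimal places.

0.00025

X ~ Binomial(n=10, p=0.166667).
P(X=7) = C(10,7) · p^7 · (1−p)^3
= 120 · 3.5722e-06 · 0.5787 = 0.0002481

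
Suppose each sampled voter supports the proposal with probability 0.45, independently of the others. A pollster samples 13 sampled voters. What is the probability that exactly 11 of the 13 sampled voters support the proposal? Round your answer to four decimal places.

0.0036

X ~ Binomial(n=13, p=0.45).
P(X=11) = C(13,11) · p^11 · (1−p)^2
= 78 · 0.00015323 · 0.3025 = 0.003615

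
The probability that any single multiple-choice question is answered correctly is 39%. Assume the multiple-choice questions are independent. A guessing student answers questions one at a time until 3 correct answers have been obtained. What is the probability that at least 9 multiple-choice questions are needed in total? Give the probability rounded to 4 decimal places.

0.3366

Needing more than 8 multiple-choice questions ⇔ fewer than 3 successes in the first 8. With X ~ Binomial(8, 0.39), P(Y > 8) = P(X ≤ 2).
  k=0: C(8,0)·0.39^0·0.61^8 = 0.019171
  k=1: C(8,1)·0.39^1·0.61^7 = 0.098054
  k=2: C(8,2)·0.39^2·0.61^6 = 0.219415
P(X ≤ 2) = 0.336639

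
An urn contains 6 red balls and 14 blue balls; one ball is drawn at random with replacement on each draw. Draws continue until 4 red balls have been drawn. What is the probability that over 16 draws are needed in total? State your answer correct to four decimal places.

0.2459

Needing more than 16 draws ⇔ fewer than 4 successes in the first 16. With X ~ Binomial(16, 0.30), P(Y > 16) = P(X ≤ 3).
  k=0: C(16,0)·0.30^0·0.70^16 = 0.003323
  k=1: C(16,1)·0.30^1·0.70^15 = 0.022788
  k=2: C(16,2)·0.30^2·0.70^14 = 0.073248
  k=3: C(16,3)·0.30^3·0.70^13 = 0.146496
P(X ≤ 3) = 0.245856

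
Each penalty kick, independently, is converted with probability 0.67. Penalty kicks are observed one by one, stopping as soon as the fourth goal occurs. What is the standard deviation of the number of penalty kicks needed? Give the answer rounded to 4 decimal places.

Y = total penalty kicks until the fourth success; negative binomial with r=4, p=0.67.
SD(Y) = √[r(1−p)/p²] = √(2.940521) = 1.714795

1.7148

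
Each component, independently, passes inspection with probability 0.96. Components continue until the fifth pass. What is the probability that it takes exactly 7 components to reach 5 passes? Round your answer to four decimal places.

Y = trial on which the fifth success occurs; negative binomial, r=5, p=0.96.
P(Y=7) = C(6,4) · p^5 · (1−p)^2
= 15 · 0.81537 · 0.0016 = 0.019569

0.0196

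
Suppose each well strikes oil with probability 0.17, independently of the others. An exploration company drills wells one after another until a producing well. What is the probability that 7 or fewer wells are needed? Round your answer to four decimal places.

Y = number of wells to the first success; geometric, p = 0.17.
P(Y ≤ 7) = 1 − (1−p)^7 = 1 − 0.271361 = 0.728639

0.7286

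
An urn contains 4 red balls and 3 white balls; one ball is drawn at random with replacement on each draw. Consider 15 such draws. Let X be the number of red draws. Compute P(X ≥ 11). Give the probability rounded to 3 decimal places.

0.157

X ~ Binomial(15, 0.571429); P(X ≥ 11) = Σ C(15,k) p^k (1−p)^(15−k) over k:
  k=11: C(15,11)·0.571429^11·0.428571^4 = 0.09768
  k=12: C(15,12)·0.571429^12·0.428571^3 = 0.04341
  k=13: C(15,13)·0.571429^13·0.428571^2 = 0.01336
  k=14: C(15,14)·0.571429^14·0.428571^1 = 0.00254
  k=15: C(15,15)·0.571429^15·0.428571^0 = 0.00023
Total = 0.15722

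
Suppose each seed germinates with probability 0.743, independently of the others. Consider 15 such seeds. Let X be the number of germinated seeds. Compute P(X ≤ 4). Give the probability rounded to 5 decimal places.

X ~ Binomial(15, 0.743); P(X ≤ 4) = Σ C(15,k) p^k (1−p)^(15−k) over k:
  k=0: C(15,0)·0.743^0·0.257^15 = 0.0000000
  k=1: C(15,1)·0.743^1·0.257^14 = 0.0000001
  k=2: C(15,2)·0.743^2·0.257^13 = 0.0000012
  k=3: C(15,3)·0.743^3·0.257^12 = 0.0000155
  k=4: C(15,4)·0.743^4·0.257^11 = 0.0001344
Total = 0.0001512

0.00015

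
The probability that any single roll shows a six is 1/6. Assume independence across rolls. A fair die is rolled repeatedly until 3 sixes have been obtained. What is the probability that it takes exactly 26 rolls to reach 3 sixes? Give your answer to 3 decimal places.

0.021

Y = trial on which the third success occurs; negative binomial, r=3, p=0.166667.
P(Y=26) = C(25,2) · p^3 · (1−p)^23
= 300 · 0.0046296 · 0.015095 = 0.02097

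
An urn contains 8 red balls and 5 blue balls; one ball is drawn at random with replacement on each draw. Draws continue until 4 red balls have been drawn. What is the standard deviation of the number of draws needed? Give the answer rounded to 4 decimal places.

2.0156

Y = total draws until the fourth success; negative binomial with r=4, p=0.615385.
SD(Y) = √[r(1−p)/p²] = √(4.062500) = 2.015564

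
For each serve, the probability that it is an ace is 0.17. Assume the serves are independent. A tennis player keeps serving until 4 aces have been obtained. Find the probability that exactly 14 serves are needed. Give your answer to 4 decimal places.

0.0371

Y = trial on which the fourth success occurs; negative binomial, r=4, p=0.17.
P(Y=14) = C(13,3) · p^4 · (1−p)^10
= 286 · 0.00083521 · 0.15516 = 0.037063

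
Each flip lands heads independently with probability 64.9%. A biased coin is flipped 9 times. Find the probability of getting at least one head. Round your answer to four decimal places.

P(at least one) = 1 − P(none) = 1 − (1 − 0.649)^9
= 1 − 0.000081 = 0.999919

0.9999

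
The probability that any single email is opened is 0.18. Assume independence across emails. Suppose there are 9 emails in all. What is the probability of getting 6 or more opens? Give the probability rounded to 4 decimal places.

X ~ Binomial(9, 0.18); P(X ≥ 6) = Σ C(9,k) p^k (1−p)^(9−k) over k:
  k=6: C(9,6)·0.18^6·0.82^3 = 0.001575
  k=7: C(9,7)·0.18^7·0.82^2 = 0.000148
  k=8: C(9,8)·0.18^8·0.82^1 = 0.000008
  k=9: C(9,9)·0.18^9·0.82^0 = 0.000000
Total = 0.001732

0.0017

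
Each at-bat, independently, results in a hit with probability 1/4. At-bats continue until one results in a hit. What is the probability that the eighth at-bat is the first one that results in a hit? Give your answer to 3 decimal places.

0.033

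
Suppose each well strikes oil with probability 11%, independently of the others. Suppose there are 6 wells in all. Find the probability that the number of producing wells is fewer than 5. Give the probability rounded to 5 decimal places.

0.99991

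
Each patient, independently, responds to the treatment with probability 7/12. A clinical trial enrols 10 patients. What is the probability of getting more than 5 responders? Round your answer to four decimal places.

0.5908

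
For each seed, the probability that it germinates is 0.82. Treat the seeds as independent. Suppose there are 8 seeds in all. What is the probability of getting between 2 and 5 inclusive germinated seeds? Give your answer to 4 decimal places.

X ~ Binomial(8, 0.82); P(2 ≤ X ≤ 5) = Σ C(8,k) p^k (1−p)^(8−k) over k:
  k=2: C(8,2)·0.82^2·0.18^6 = 0.000640
  k=3: C(8,3)·0.82^3·0.18^5 = 0.005834
  k=4: C(8,4)·0.82^4·0.18^4 = 0.033223
  k=5: C(8,5)·0.82^5·0.18^3 = 0.121081
Total = 0.160779

0.1608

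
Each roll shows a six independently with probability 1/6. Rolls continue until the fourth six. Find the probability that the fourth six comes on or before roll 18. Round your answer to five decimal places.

0.35215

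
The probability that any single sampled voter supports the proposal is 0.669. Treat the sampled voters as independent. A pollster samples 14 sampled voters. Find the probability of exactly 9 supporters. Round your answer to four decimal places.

X ~ Binomial(n=14, p=0.669).
P(X=9) = C(14,9) · p^9 · (1−p)^5
= 2002 · 0.026843 · 0.0039732 = 0.213520

0.2135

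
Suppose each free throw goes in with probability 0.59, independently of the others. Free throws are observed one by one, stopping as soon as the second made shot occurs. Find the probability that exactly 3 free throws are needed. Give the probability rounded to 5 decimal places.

Y = trial on which the second success occurs; negative binomial, r=2, p=0.59.
P(Y=3) = C(2,1) · p^2 · (1−p)^1
= 2 · 0.3481 · 0.41 = 0.2854420

0.28544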